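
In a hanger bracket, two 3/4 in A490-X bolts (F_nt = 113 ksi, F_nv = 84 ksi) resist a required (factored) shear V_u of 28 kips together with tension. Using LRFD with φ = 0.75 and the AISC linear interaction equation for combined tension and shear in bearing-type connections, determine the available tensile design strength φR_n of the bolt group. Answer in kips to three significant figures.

A_b = π·0.75²/4 = 0.4418 in²; f_rv = 28 / (2 × 0.4418) = 31.69 ksi.
F'_nt = 1.3 F_nt − (F_nt / φF_nv) f_rv = 1.3·113 − (113/(0.75·84))·31.69 = 90.06 ksi, capped at F_nt → F'_nt = 90.06 ksi.
R_n = F'_nt · A_b · n = 90.06 × 0.4418 × 2 = 79.57 kips.
Design strength φR_n = 0.75 × 79.57 = 59.7 kips.

59.7 kips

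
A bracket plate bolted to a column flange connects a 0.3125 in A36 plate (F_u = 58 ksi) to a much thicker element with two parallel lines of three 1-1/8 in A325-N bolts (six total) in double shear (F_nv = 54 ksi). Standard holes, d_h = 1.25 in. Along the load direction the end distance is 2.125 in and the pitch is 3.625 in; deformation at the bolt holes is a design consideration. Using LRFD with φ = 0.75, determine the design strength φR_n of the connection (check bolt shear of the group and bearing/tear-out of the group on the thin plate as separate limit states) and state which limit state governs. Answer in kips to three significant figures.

Bolt shear: A_b = π·1.125²/4 = 0.994 in²; R_n = 54 × 0.994 × 6 × 2 = 644.1 kips → 0.75 × 644.1 = 483 kips.
Bearing (1.2 l_c t F_u ≤ 2.4 d t F_u): upper limit = 2.4·1.125·0.3125·58 = 48.94 kips.
  Edge l_c = 2.125 − 1.25/2 = 1.5 → r_n = 32.62 kips; interior l_c = 3.625 − 1.25 = 2.375 → r_n = 48.94 kips.
  R_n,bearing = 2·32.62 + 4·48.94 = 261 kips → 0.75 × 261 = 196 kips.
Bearing governs: 196 kips.

196 kips (bearing governs)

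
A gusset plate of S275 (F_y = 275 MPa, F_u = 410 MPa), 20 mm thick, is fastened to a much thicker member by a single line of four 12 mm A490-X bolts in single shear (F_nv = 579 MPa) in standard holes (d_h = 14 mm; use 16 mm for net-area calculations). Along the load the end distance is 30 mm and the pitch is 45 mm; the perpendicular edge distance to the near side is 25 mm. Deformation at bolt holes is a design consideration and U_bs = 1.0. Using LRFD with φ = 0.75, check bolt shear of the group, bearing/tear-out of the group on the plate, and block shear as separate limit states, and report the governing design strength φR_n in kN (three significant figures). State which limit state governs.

Bolt shear: A_b = π·12²/4 = 113.1 mm²; R_n = 579 × 113.1 × 4 × 1 / 1000 = 261.9 kN → 0.75 × 261.9 = 196 kN.
Bearing: edge l_c = 23, r_n = 226.3 kN; interior l_c = 31, r_n = 236.2 kN; R_n = 226.3 + 3·236.2 = 934.8 kN → 701 kN.
Block shear: A_gv = 3300, A_nv = 2180, A_nt = 340 mm²; R_n = min(0.6F_uA_nv, 0.6F_yA_gv) + U_bs·F_u·A_nt = 675.7 kN → 507 kN.
Bolt shear governs: 196 kN.

196 kN (bolt shear governs)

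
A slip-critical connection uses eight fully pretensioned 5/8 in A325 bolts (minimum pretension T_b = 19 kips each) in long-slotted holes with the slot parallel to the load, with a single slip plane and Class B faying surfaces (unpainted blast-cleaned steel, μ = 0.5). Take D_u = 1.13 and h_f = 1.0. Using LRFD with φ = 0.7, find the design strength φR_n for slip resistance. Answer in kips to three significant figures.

R_n = μ · D_u · h_f · T_b · n_s · n_b = 0.5 × 1.13 × 1.0 × 19 × 1 × 8 = 85.88 kips.
Design strength φR_n = 0.7 × 85.88 = 60.1 kips.

60.1 kips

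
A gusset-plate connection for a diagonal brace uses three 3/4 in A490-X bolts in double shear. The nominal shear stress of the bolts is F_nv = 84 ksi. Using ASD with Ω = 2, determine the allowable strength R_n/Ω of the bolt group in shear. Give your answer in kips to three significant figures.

111 kips

A_b = π × 0.75² / 4 = 0.4418 in².
R_n = F_nv · A_b · n · n_s = 84 × 0.4418 × 3 × 2 = 222.7 kips.
Allowable strength R_n/Ω = 222.7 / 2 = 111 kips.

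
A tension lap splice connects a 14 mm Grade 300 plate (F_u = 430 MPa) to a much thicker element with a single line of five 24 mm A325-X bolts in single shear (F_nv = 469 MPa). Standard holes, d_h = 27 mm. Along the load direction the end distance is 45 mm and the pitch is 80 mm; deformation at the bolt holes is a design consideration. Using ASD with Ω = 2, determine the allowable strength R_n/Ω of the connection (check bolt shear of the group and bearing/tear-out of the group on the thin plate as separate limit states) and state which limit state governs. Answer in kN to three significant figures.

Bolt shear: A_b = π·24²/4 = 452.4 mm²; R_n = 469 × 452.4 × 5 × 1 / 1000 = 1061 kN → 1061 / 2 = 530 kN.
Bearing (1.2 l_c t F_u ≤ 2.4 d t F_u): upper limit = 2.4·24·14·430 / 1000 = 346.8 kN.
  Edge l_c = 45 − 27/2 = 31.5 → r_n = 227.6 kN; interior l_c = 80 − 27 = 53 → r_n = 346.8 kN.
  R_n,bearing = 1·227.6 + 4·346.8 = 1615 kN → 1615 / 2 = 807 kN.
Bolt shear governs: 530 kN.

530 kN (bolt shear governs)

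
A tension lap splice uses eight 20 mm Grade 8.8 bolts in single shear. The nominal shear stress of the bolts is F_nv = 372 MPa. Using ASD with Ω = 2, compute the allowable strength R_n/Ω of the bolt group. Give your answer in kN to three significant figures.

A_b = π × 20² / 4 = 314.2 mm².
R_n = F_nv · A_b · n · n_s = 372 × 314.2 × 8 × 1 / 1000 = 934.9 kN.
Allowable strength R_n/Ω = 934.9 / 2 = 467 kN.

467 kN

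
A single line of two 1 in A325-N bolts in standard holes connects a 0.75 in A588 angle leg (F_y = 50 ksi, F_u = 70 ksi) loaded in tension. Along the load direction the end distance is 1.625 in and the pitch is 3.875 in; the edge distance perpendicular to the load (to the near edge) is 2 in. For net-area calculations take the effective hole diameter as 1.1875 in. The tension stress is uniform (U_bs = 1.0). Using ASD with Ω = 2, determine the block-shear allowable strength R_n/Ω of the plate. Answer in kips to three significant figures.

95.5 kips

Shear plane L_v = 1.625 + 1·3.875 = 5.5 in; A_gv = 5.5 × 0.75 = 4.125 in².
A_nv = (5.5 − 1.5·1.1875) × 0.75 = 2.789 in².
A_nt = (2 − 0.5·1.1875) × 0.75 = 1.055 in².
0.6 F_u A_nv = 117.1 kips; 0.6 F_y A_gv = 123.8 kips → shear rupture governs the shear term.
R_n = 117.1 + 1.0 × 70 × 1.055 = 191 kips.
Allowable strength R_n/Ω = 191 / 2 = 95.5 kips.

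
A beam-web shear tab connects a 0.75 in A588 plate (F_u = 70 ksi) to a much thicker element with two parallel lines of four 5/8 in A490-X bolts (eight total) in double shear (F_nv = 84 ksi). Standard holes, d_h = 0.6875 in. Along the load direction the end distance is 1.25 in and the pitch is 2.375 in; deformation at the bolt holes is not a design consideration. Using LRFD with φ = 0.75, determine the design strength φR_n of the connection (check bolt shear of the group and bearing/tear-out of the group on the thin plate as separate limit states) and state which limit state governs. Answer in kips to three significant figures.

Bolt shear: A_b = π·0.625²/4 = 0.3068 in²; R_n = 84 × 0.3068 × 8 × 2 = 412.3 kips → 0.75 × 412.3 = 309 kips.
Bearing (1.5 l_c t F_u ≤ 3.0 d t F_u): upper limit = 3.0·0.625·0.75·70 = 98.44 kips.
  Edge l_c = 1.25 − 0.6875/2 = 0.9062 → r_n = 71.37 kips; interior l_c = 2.375 − 0.6875 = 1.688 → r_n = 98.44 kips.
  R_n,bearing = 2·71.37 + 6·98.44 = 733.4 kips → 0.75 × 733.4 = 550 kips.
Bolt shear governs: 309 kips.

309 kips (bolt shear governs)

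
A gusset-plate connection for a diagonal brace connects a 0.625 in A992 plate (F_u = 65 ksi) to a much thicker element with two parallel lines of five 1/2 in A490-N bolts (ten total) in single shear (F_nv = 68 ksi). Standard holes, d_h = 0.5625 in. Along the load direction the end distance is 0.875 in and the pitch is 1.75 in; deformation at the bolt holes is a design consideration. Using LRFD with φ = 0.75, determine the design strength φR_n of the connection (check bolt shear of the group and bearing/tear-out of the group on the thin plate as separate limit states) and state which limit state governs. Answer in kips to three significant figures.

Bolt shear: A_b = π·0.5²/4 = 0.1963 in²; R_n = 68 × 0.1963 × 10 × 1 = 133.5 kips → 0.75 × 133.5 = 100 kips.
Bearing (1.2 l_c t F_u ≤ 2.4 d t F_u): upper limit = 2.4·0.5·0.625·65 = 48.75 kips.
  Edge l_c = 0.875 − 0.5625/2 = 0.5938 → r_n = 28.95 kips; interior l_c = 1.75 − 0.5625 = 1.188 → r_n = 48.75 kips.
  R_n,bearing = 2·28.95 + 8·48.75 = 447.9 kips → 0.75 × 447.9 = 336 kips.
Bolt shear governs: 100 kips.

100 kips (bolt shear governs)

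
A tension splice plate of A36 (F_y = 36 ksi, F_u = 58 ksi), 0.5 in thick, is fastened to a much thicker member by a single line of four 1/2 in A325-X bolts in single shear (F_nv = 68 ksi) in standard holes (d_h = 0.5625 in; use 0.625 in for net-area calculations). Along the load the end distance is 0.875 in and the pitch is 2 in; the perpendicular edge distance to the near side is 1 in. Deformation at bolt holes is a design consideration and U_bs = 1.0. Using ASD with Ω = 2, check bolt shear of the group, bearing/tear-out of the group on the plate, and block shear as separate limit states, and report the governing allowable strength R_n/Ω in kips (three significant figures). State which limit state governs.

26.7 kips (bolt shear governs)

Bolt shear: A_b = π·0.5²/4 = 0.1963 in²; R_n = 68 × 0.1963 × 4 × 1 = 53.41 kips → 53.41 / 2 = 26.7 kips.
Bearing: edge l_c = 0.5938, r_n = 20.66 kips; interior l_c = 1.438, r_n = 34.8 kips; R_n = 20.66 + 3·34.8 = 125.1 kips → 62.5 kips.
Block shear: A_gv = 3.438, A_nv = 2.344, A_nt = 0.3438 in²; R_n = min(0.6F_uA_nv, 0.6F_yA_gv) + U_bs·F_u·A_nt = 94.19 kips → 47.1 kips.
Bolt shear governs: 26.7 kips.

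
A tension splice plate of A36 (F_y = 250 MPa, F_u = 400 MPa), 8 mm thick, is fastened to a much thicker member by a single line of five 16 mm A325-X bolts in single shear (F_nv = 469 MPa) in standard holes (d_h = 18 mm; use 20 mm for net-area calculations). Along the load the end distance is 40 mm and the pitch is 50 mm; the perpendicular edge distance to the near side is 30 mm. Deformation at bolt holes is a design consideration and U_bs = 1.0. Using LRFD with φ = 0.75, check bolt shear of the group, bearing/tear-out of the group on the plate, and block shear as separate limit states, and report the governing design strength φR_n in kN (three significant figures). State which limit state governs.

Bolt shear: A_b = π·16²/4 = 201.1 mm²; R_n = 469 × 201.1 × 5 × 1 / 1000 = 471.5 kN → 0.75 × 471.5 = 354 kN.
Bearing: edge l_c = 31, r_n = 119 kN; interior l_c = 32, r_n = 122.9 kN; R_n = 119 + 4·122.9 = 610.6 kN → 458 kN.
Block shear: A_gv = 1920, A_nv = 1200, A_nt = 160 mm²; R_n = min(0.6F_uA_nv, 0.6F_yA_gv) + U_bs·F_u·A_nt = 352 kN → 264 kN.
Block shear governs: 264 kN.

264 kN (block shear governs)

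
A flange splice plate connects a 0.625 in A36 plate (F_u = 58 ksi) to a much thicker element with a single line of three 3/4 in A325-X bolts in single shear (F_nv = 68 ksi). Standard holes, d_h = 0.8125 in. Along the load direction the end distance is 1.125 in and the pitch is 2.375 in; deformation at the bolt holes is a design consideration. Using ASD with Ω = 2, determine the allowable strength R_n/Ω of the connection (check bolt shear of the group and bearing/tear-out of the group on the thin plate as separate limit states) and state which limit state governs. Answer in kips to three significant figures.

Bolt shear: A_b = π·0.75²/4 = 0.4418 in²; R_n = 68 × 0.4418 × 3 × 1 = 90.12 kips → 90.12 / 2 = 45.1 kips.
Bearing (1.2 l_c t F_u ≤ 2.4 d t F_u): upper limit = 2.4·0.75·0.625·58 = 65.25 kips.
  Edge l_c = 1.125 − 0.8125/2 = 0.7188 → r_n = 31.27 kips; interior l_c = 2.375 − 0.8125 = 1.562 → r_n = 65.25 kips.
  R_n,bearing = 1·31.27 + 2·65.25 = 161.8 kips → 161.8 / 2 = 80.9 kips.
Bolt shear governs: 45.1 kips.

45.1 kips (bolt shear governs)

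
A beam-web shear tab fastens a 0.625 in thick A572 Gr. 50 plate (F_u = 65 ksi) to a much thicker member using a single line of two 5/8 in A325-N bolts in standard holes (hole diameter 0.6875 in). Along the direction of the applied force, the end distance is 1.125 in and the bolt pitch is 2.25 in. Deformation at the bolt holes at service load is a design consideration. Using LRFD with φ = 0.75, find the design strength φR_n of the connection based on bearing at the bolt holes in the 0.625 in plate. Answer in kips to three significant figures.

Per bolt r_n = 1.2 l_c t F_u ≤ 2.4 d t F_u; upper limit = 2.4 × 0.625 × 0.625 × 65 = 60.94 kips.
Edge bolt: l_c = 1.125 − 0.6875/2 = 0.7812 in → 1.2 × 0.7812 × 0.625 × 65 = 38.09 → r_n = 38.09 kips.
Interior bolts: l_c = 2.25 − 0.6875 = 1.562 in → 1.2 × 1.562 × 0.625 × 65 = 76.17 → r_n = 60.94 kips.
R_n = 1 × 38.09 + 1 × 60.94 = 99.02 kips.
Design strength φR_n = 0.75 × 99.02 = 74.3 kips.

74.3 kips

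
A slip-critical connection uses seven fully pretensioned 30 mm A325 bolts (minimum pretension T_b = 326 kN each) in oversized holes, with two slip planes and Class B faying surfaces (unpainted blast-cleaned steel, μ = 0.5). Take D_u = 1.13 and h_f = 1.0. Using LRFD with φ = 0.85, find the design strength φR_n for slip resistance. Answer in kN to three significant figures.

R_n = μ · D_u · h_f · T_b · n_s · n_b = 0.5 × 1.13 × 1.0 × 326 × 2 × 7 = 2579 kN.
Design strength φR_n = 0.85 × 2579 = 2190 kN.

2190 kN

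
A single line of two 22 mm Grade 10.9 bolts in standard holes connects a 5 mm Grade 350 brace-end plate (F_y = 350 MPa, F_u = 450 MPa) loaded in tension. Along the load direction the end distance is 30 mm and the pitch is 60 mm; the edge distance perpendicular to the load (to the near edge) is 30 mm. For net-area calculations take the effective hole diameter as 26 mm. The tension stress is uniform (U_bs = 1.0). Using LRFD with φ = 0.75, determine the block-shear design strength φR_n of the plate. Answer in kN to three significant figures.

Shear plane L_v = 30 + 1·60 = 90 mm; A_gv = 90 × 5 = 450 mm².
A_nv = (90 − 1.5·26) × 5 = 255 mm².
A_nt = (30 − 0.5·26) × 5 = 85 mm².
0.6 F_u A_nv = 68.85 kN; 0.6 F_y A_gv = 94.5 kN → shear rupture governs the shear term.
R_n = 68.85 + 1.0 × 450 × 85 / 1000 = 107.1 kN.
Design strength φR_n = 0.75 × 107.1 = 80.3 kN.

80.3 kN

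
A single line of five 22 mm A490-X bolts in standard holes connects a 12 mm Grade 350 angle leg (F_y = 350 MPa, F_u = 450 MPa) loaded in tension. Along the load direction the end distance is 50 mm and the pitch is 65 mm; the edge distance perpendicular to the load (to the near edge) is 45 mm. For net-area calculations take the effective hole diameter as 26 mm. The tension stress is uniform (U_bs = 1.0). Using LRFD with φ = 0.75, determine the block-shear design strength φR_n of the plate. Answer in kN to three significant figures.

599 kN

Shear plane L_v = 50 + 4·65 = 310 mm; A_gv = 310 × 12 = 3720 mm².
A_nv = (310 − 4.5·26) × 12 = 2316 mm².
A_nt = (45 − 0.5·26) × 12 = 384 mm².
0.6 F_u A_nv = 625.3 kN; 0.6 F_y A_gv = 781.2 kN → shear rupture governs the shear term.
R_n = 625.3 + 1.0 × 450 × 384 / 1000 = 798.1 kN.
Design strength φR_n = 0.75 × 798.1 = 599 kN.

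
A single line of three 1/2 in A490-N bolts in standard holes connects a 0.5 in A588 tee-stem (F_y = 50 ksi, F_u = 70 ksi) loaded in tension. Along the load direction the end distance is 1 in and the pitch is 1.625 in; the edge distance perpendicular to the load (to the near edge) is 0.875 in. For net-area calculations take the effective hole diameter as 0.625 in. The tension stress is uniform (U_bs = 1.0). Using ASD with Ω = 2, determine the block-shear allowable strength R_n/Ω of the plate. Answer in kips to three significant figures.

38.1 kips

Shear plane L_v = 1 + 2·1.625 = 4.25 in; A_gv = 4.25 × 0.5 = 2.125 in².
A_nv = (4.25 − 2.5·0.625) × 0.5 = 1.344 in².
A_nt = (0.875 − 0.5·0.625) × 0.5 = 0.2812 in².
0.6 F_u A_nv = 56.44 kips; 0.6 F_y A_gv = 63.75 kips → shear rupture governs the shear term.
R_n = 56.44 + 1.0 × 70 × 0.2812 = 76.12 kips.
Allowable strength R_n/Ω = 76.12 / 2 = 38.1 kips.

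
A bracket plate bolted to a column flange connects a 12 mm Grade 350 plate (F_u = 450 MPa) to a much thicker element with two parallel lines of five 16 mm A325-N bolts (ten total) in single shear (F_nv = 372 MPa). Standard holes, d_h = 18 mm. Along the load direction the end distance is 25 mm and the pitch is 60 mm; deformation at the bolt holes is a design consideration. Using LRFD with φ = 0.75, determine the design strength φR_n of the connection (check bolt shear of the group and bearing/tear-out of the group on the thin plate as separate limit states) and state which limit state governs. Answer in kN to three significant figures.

Bolt shear: A_b = π·16²/4 = 201.1 mm²; R_n = 372 × 201.1 × 10 × 1 / 1000 = 748 kN → 0.75 × 748 = 561 kN.
Bearing (1.2 l_c t F_u ≤ 2.4 d t F_u): upper limit = 2.4·16·12·450 / 1000 = 207.4 kN.
  Edge l_c = 25 − 18/2 = 16 → r_n = 103.7 kN; interior l_c = 60 − 18 = 42 → r_n = 207.4 kN.
  R_n,bearing = 2·103.7 + 8·207.4 = 1866 kN → 0.75 × 1866 = 1400 kN.
Bolt shear governs: 561 kN.

561 kN (bolt shear governs)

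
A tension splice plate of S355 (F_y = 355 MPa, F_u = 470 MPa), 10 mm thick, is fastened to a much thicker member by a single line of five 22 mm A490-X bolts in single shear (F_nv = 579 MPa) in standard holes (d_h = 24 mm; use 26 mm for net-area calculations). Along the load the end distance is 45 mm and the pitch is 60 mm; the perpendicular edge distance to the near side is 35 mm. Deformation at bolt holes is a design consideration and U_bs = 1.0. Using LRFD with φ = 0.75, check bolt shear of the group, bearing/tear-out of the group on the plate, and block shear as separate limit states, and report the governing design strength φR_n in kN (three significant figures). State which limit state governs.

Bolt shear: A_b = π·22²/4 = 380.1 mm²; R_n = 579 × 380.1 × 5 × 1 / 1000 = 1100 kN → 0.75 × 1100 = 825 kN.
Bearing: edge l_c = 33, r_n = 186.1 kN; interior l_c = 36, r_n = 203 kN; R_n = 186.1 + 4·203 = 998.3 kN → 749 kN.
Block shear: A_gv = 2850, A_nv = 1680, A_nt = 220 mm²; R_n = min(0.6F_uA_nv, 0.6F_yA_gv) + U_bs·F_u·A_nt = 577.2 kN → 433 kN.
Block shear governs: 433 kN.

433 kN (block shear governs)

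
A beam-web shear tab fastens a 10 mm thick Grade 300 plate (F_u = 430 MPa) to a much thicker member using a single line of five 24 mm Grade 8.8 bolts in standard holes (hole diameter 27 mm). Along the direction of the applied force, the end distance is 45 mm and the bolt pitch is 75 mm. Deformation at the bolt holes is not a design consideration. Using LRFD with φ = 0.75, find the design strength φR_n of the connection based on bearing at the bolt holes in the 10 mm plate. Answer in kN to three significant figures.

Per bolt r_n = 1.5 l_c t F_u ≤ 3.0 d t F_u; upper limit = 3.0 × 24 × 10 × 430 / 1000 = 309.6 kN.
Edge bolt: l_c = 45 − 27/2 = 31.5 mm → 1.5 × 31.5 × 10 × 430 / 1000 = 203.2 → r_n = 203.2 kN.
Interior bolts: l_c = 75 − 27 = 48 mm → 1.5 × 48 × 10 × 430 / 1000 = 309.6 → r_n = 309.6 kN.
R_n = 1 × 203.2 + 4 × 309.6 = 1442 kN.
Design strength φR_n = 0.75 × 1442 = 1080 kN.

1080 kN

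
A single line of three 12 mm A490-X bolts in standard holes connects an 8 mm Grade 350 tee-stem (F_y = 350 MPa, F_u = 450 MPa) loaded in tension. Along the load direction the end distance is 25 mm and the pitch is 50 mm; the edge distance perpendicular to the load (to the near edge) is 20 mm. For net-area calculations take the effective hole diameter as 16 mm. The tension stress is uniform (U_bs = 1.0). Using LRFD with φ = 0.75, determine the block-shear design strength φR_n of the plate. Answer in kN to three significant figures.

Shear plane L_v = 25 + 2·50 = 125 mm; A_gv = 125 × 8 = 1000 mm².
A_nv = (125 − 2.5·16) × 8 = 680 mm².
A_nt = (20 − 0.5·16) × 8 = 96 mm².
0.6 F_u A_nv = 183.6 kN; 0.6 F_y A_gv = 210 kN → shear rupture governs the shear term.
R_n = 183.6 + 1.0 × 450 × 96 / 1000 = 226.8 kN.
Design strength φR_n = 0.75 × 226.8 = 170 kN.

170 kN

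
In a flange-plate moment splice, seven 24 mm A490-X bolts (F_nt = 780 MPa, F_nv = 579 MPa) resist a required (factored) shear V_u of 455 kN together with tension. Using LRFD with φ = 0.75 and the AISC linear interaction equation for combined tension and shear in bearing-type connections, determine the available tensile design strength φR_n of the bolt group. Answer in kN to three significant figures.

A_b = π·24²/4 = 452.4 mm²; f_rv = 455 × 1000 / (7 × 452.4) = 143.7 MPa.
F'_nt = 1.3 F_nt − (F_nt / φF_nv) f_rv = 1.3·780 − (780/(0.75·579))·143.7 = 755.9 MPa, capped at F_nt → F'_nt = 755.9 MPa.
R_n = F'_nt · A_b · n = 755.9 × 452.4 × 7 / 1000 = 2394 kN.
Design strength φR_n = 0.75 × 2394 = 1800 kN.

1800 kN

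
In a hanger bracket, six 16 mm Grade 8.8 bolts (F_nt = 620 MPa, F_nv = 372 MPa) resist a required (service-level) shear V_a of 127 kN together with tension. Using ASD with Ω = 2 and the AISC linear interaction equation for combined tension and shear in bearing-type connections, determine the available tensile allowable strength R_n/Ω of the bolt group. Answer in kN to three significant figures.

A_b = π·16²/4 = 201.1 mm²; f_rv = 127 × 1000 / (6 × 201.1) = 105.3 MPa.
F'_nt = 1.3 F_nt − (Ω F_nt / F_nv) f_rv = 1.3·620 − (2·620/372)·105.3 = 455.1 MPa, capped at F_nt → F'_nt = 455.1 MPa.
R_n = F'_nt · A_b · n = 455.1 × 201.1 × 6 / 1000 = 549 kN.
Allowable strength R_n/Ω = 549 / 2 = 275 kN.

275 kN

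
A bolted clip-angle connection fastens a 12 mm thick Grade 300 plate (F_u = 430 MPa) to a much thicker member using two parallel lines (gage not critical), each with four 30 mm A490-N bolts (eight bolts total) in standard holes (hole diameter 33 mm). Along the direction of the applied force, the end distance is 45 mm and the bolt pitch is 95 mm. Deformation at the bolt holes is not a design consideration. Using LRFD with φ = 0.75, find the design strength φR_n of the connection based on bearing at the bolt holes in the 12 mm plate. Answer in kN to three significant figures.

Per bolt r_n = 1.5 l_c t F_u ≤ 3.0 d t F_u; upper limit = 3.0 × 30 × 12 × 430 / 1000 = 464.4 kN.
Edge bolt: l_c = 45 − 33/2 = 28.5 mm → 1.5 × 28.5 × 12 × 430 / 1000 = 220.6 → r_n = 220.6 kN.
Interior bolts: l_c = 95 − 33 = 62 mm → 1.5 × 62 × 12 × 430 / 1000 = 479.9 → r_n = 464.4 kN.
R_n = 2 × 220.6 + 6 × 464.4 = 3228 kN.
Design strength φR_n = 0.75 × 3228 = 2420 kN.

2420 kN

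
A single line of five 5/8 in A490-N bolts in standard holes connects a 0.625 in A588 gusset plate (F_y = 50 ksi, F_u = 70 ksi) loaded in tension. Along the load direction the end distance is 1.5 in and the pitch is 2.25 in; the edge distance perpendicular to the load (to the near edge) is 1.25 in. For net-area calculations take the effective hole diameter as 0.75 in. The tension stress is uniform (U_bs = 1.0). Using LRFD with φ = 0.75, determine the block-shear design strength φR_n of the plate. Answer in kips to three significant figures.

Shear plane L_v = 1.5 + 4·2.25 = 10.5 in; A_gv = 10.5 × 0.625 = 6.562 in².
A_nv = (10.5 − 4.5·0.75) × 0.625 = 4.453 in².
A_nt = (1.25 − 0.5·0.75) × 0.625 = 0.5469 in².
0.6 F_u A_nv = 187 kips; 0.6 F_y A_gv = 196.9 kips → shear rupture governs the shear term.
R_n = 187 + 1.0 × 70 × 0.5469 = 225.3 kips.
Design strength φR_n = 0.75 × 225.3 = 169 kips.

169 kips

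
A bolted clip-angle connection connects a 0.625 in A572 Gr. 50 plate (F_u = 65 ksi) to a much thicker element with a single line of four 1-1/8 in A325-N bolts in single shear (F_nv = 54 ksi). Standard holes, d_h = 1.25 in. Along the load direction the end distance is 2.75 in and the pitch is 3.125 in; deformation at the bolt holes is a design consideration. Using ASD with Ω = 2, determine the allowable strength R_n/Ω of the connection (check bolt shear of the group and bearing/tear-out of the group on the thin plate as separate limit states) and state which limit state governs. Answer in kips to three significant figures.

107 kips (bolt shear governs)

Bolt shear: A_b = π·1.125²/4 = 0.994 in²; R_n = 54 × 0.994 × 4 × 1 = 214.7 kips → 214.7 / 2 = 107 kips.
Bearing (1.2 l_c t F_u ≤ 2.4 d t F_u): upper limit = 2.4·1.125·0.625·65 = 109.7 kips.
  Edge l_c = 2.75 − 1.25/2 = 2.125 → r_n = 103.6 kips; interior l_c = 3.125 − 1.25 = 1.875 → r_n = 91.41 kips.
  R_n,bearing = 1·103.6 + 3·91.41 = 377.8 kips → 377.8 / 2 = 189 kips.
Bolt shear governs: 107 kips.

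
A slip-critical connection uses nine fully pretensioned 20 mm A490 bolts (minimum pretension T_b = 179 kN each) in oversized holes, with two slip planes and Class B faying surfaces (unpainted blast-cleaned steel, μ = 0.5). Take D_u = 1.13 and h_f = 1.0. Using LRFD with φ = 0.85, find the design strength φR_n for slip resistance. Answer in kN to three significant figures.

1550 kN

R_n = μ · D_u · h_f · T_b · n_s · n_b = 0.5 × 1.13 × 1.0 × 179 × 2 × 9 = 1820 kN.
Design strength φR_n = 0.85 × 1820 = 1550 kN.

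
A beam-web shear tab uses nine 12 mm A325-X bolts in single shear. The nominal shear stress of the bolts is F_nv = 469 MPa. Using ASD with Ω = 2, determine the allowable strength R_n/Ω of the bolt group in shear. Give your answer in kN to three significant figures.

A_b = π × 12² / 4 = 113.1 mm².
R_n = F_nv · A_b · n · n_s = 469 × 113.1 × 9 × 1 / 1000 = 477.4 kN.
Allowable strength R_n/Ω = 477.4 / 2 = 239 kN.

239 kN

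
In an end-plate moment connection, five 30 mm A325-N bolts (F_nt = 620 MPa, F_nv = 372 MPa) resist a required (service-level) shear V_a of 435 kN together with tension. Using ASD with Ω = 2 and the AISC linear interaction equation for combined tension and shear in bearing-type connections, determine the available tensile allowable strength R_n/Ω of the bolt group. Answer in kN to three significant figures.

A_b = π·30²/4 = 706.9 mm²; f_rv = 435 × 1000 / (5 × 706.9) = 123.1 MPa.
F'_nt = 1.3 F_nt − (Ω F_nt / F_nv) f_rv = 1.3·620 − (2·620/372)·123.1 = 395.7 MPa, capped at F_nt → F'_nt = 395.7 MPa.
R_n = F'_nt · A_b · n = 395.7 × 706.9 × 5 / 1000 = 1399 kN.
Allowable strength R_n/Ω = 1399 / 2 = 699 kN.

699 kN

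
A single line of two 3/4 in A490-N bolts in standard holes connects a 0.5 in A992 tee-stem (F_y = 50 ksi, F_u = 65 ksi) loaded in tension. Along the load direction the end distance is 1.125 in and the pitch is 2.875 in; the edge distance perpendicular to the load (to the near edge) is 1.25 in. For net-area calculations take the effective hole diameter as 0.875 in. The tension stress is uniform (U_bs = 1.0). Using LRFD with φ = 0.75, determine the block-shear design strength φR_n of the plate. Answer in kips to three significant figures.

59.1 kips

Shear plane L_v = 1.125 + 1·2.875 = 4 in; A_gv = 4 × 0.5 = 2 in².
A_nv = (4 − 1.5·0.875) × 0.5 = 1.344 in².
A_nt = (1.25 − 0.5·0.875) × 0.5 = 0.4062 in².
0.6 F_u A_nv = 52.41 kips; 0.6 F_y A_gv = 60 kips → shear rupture governs the shear term.
R_n = 52.41 + 1.0 × 65 × 0.4062 = 78.81 kips.
Design strength φR_n = 0.75 × 78.81 = 59.1 kips.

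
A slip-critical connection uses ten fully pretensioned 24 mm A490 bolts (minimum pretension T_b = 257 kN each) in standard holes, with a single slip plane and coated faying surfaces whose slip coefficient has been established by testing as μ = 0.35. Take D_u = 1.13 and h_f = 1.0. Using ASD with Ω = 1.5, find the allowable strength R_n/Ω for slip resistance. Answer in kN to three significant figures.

678 kN

R_n = μ · D_u · h_f · T_b · n_s · n_b = 0.35 × 1.13 × 1.0 × 257 × 1 × 10 = 1016 kN.
Allowable strength R_n/Ω = 1016 / 1.5 = 678 kN.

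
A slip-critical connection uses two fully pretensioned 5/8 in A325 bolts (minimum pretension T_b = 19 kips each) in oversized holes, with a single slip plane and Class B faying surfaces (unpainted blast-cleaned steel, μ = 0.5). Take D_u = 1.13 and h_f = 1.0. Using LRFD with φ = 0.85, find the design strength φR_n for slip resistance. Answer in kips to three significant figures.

R_n = μ · D_u · h_f · T_b · n_s · n_b = 0.5 × 1.13 × 1.0 × 19 × 1 × 2 = 21.47 kips.
Design strength φR_n = 0.85 × 21.47 = 18.2 kips.

18.2 kips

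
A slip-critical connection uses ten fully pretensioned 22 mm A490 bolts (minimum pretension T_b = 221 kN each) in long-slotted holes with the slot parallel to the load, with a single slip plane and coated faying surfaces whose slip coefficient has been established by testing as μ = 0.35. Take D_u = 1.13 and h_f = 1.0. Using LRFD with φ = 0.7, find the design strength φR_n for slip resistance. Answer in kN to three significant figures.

612 kN

R_n = μ · D_u · h_f · T_b · n_s · n_b = 0.35 × 1.13 × 1.0 × 221 × 1 × 10 = 874.1 kN.
Design strength φR_n = 0.7 × 874.1 = 612 kN.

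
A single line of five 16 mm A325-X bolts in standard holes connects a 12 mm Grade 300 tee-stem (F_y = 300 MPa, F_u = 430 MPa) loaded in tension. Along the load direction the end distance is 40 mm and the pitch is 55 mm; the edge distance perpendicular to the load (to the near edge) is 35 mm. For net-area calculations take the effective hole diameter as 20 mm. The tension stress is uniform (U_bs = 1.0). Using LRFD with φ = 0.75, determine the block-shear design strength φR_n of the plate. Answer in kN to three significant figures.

491 kN

Shear plane L_v = 40 + 4·55 = 260 mm; A_gv = 260 × 12 = 3120 mm².
A_nv = (260 − 4.5·20) × 12 = 2040 mm².
A_nt = (35 − 0.5·20) × 12 = 300 mm².
0.6 F_u A_nv = 526.3 kN; 0.6 F_y A_gv = 561.6 kN → shear rupture governs the shear term.
R_n = 526.3 + 1.0 × 430 × 300 / 1000 = 655.3 kN.
Design strength φR_n = 0.75 × 655.3 = 491 kN.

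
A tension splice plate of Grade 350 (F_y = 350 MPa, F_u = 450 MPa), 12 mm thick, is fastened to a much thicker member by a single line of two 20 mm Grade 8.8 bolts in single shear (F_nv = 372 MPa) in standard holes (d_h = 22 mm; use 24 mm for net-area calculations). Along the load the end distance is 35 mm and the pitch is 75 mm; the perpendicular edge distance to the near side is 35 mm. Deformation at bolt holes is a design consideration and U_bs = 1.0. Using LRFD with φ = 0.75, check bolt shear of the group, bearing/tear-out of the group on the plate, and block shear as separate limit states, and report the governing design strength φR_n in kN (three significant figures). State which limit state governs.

Bolt shear: A_b = π·20²/4 = 314.2 mm²; R_n = 372 × 314.2 × 2 × 1 / 1000 = 233.7 kN → 0.75 × 233.7 = 175 kN.
Bearing: edge l_c = 24, r_n = 155.5 kN; interior l_c = 53, r_n = 259.2 kN; R_n = 155.5 + 1·259.2 = 414.7 kN → 311 kN.
Block shear: A_gv = 1320, A_nv = 888, A_nt = 276 mm²; R_n = min(0.6F_uA_nv, 0.6F_yA_gv) + U_bs·F_u·A_nt = 364 kN → 273 kN.
Bolt shear governs: 175 kN.

175 kN (bolt shear governs)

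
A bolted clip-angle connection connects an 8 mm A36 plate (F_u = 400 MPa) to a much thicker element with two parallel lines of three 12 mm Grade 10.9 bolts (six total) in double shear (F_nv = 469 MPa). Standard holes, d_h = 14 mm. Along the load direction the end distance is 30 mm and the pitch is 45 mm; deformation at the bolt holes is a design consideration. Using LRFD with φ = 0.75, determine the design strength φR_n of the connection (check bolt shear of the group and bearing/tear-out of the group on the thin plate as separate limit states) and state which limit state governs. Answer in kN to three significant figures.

Bolt shear: A_b = π·12²/4 = 113.1 mm²; R_n = 469 × 113.1 × 6 × 2 / 1000 = 636.5 kN → 0.75 × 636.5 = 477 kN.
Bearing (1.2 l_c t F_u ≤ 2.4 d t F_u): upper limit = 2.4·12·8·400 / 1000 = 92.16 kN.
  Edge l_c = 30 − 14/2 = 23 → r_n = 88.32 kN; interior l_c = 45 − 14 = 31 → r_n = 92.16 kN.
  R_n,bearing = 2·88.32 + 4·92.16 = 545.3 kN → 0.75 × 545.3 = 409 kN.
Bearing governs: 409 kN.

409 kN (bearing governs)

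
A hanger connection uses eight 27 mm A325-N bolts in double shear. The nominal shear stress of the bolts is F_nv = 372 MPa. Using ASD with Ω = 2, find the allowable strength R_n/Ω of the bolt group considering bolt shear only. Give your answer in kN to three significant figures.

A_b = π × 27² / 4 = 572.6 mm².
R_n = F_nv · A_b · n · n_s = 372 × 572.6 × 8 × 2 / 1000 = 3408 kN.
Allowable strength R_n/Ω = 3408 / 2 = 1700 kN.

1700 kN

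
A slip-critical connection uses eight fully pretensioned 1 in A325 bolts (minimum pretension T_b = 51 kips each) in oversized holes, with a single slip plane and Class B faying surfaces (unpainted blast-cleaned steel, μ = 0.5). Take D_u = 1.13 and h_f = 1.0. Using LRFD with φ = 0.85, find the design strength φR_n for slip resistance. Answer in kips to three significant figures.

R_n = μ · D_u · h_f · T_b · n_s · n_b = 0.5 × 1.13 × 1.0 × 51 × 1 × 8 = 230.5 kips.
Design strength φR_n = 0.85 × 230.5 = 196 kips.

196 kips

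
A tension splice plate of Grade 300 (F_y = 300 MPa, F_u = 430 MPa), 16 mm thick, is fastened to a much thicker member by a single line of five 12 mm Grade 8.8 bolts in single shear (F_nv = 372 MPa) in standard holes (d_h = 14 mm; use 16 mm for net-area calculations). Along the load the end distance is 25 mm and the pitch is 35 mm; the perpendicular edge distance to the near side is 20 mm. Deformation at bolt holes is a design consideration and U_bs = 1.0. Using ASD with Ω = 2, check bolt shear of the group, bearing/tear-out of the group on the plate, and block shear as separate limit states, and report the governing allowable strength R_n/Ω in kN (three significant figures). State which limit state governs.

105 kN (bolt shear governs)

Bolt shear: A_b = π·12²/4 = 113.1 mm²; R_n = 372 × 113.1 × 5 × 1 / 1000 = 210.4 kN → 210.4 / 2 = 105 kN.
Bearing: edge l_c = 18, r_n = 148.6 kN; interior l_c = 21, r_n = 173.4 kN; R_n = 148.6 + 4·173.4 = 842.1 kN → 421 kN.
Block shear: A_gv = 2640, A_nv = 1488, A_nt = 192 mm²; R_n = min(0.6F_uA_nv, 0.6F_yA_gv) + U_bs·F_u·A_nt = 466.5 kN → 233 kN.
Bolt shear governs: 105 kN.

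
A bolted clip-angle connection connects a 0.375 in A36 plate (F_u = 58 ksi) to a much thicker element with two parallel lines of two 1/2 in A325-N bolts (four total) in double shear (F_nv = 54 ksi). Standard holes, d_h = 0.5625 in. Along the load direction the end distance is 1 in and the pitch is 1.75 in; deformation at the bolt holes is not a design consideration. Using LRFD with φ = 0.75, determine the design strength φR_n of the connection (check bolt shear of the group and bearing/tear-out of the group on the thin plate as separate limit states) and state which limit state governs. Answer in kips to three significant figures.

Bolt shear: A_b = π·0.5²/4 = 0.1963 in²; R_n = 54 × 0.1963 × 4 × 2 = 84.82 kips → 0.75 × 84.82 = 63.6 kips.
Bearing (1.5 l_c t F_u ≤ 3.0 d t F_u): upper limit = 3.0·0.5·0.375·58 = 32.62 kips.
  Edge l_c = 1 − 0.5625/2 = 0.7188 → r_n = 23.45 kips; interior l_c = 1.75 − 0.5625 = 1.188 → r_n = 32.62 kips.
  R_n,bearing = 2·23.45 + 2·32.62 = 112.1 kips → 0.75 × 112.1 = 84.1 kips.
Bolt shear governs: 63.6 kips.

63.6 kips (bolt shear governs)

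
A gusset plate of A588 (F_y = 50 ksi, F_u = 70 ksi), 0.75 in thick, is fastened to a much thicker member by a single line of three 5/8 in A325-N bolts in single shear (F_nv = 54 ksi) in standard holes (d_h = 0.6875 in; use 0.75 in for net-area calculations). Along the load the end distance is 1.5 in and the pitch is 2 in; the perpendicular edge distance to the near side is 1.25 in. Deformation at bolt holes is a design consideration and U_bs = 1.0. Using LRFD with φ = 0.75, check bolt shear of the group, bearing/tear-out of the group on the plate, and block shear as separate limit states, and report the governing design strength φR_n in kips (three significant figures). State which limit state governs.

Bolt shear: A_b = π·0.625²/4 = 0.3068 in²; R_n = 54 × 0.3068 × 3 × 1 = 49.7 kips → 0.75 × 49.7 = 37.3 kips.
Bearing: edge l_c = 1.156, r_n = 72.84 kips; interior l_c = 1.312, r_n = 78.75 kips; R_n = 72.84 + 2·78.75 = 230.3 kips → 173 kips.
Block shear: A_gv = 4.125, A_nv = 2.719, A_nt = 0.6562 in²; R_n = min(0.6F_uA_nv, 0.6F_yA_gv) + U_bs·F_u·A_nt = 160.1 kips → 120 kips.
Bolt shear governs: 37.3 kips.

37.3 kips (bolt shear governs)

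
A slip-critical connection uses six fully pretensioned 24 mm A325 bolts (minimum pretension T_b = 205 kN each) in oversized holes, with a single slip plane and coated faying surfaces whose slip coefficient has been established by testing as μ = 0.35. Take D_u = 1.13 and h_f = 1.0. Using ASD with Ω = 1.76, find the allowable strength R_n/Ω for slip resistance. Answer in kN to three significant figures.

R_n = μ · D_u · h_f · T_b · n_s · n_b = 0.35 × 1.13 × 1.0 × 205 × 1 × 6 = 486.5 kN.
Allowable strength R_n/Ω = 486.5 / 1.76 = 276 kN.

276 kN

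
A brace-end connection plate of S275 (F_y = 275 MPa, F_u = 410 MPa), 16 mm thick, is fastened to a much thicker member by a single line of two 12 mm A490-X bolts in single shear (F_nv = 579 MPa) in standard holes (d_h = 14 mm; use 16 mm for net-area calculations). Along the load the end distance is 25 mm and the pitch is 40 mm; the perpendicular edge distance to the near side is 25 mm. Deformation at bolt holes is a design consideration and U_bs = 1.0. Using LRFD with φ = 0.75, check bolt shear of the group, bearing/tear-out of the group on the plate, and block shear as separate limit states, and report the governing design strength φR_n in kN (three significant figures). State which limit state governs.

Bolt shear: A_b = π·12²/4 = 113.1 mm²; R_n = 579 × 113.1 × 2 × 1 / 1000 = 131 kN → 0.75 × 131 = 98.2 kN.
Bearing: edge l_c = 18, r_n = 141.7 kN; interior l_c = 26, r_n = 188.9 kN; R_n = 141.7 + 1·188.9 = 330.6 kN → 248 kN.
Block shear: A_gv = 1040, A_nv = 656, A_nt = 272 mm²; R_n = min(0.6F_uA_nv, 0.6F_yA_gv) + U_bs·F_u·A_nt = 272.9 kN → 205 kN.
Bolt shear governs: 98.2 kN.

98.2 kN (bolt shear governs)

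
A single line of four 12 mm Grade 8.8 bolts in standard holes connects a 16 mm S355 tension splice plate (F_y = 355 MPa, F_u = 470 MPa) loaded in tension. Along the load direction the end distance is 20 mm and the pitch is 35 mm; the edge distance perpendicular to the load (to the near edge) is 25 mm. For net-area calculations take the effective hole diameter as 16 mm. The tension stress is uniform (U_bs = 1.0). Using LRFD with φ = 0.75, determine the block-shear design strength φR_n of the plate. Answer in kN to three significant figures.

329 kN

Shear plane L_v = 20 + 3·35 = 125 mm; A_gv = 125 × 16 = 2000 mm².
A_nv = (125 − 3.5·16) × 16 = 1104 mm².
A_nt = (25 − 0.5·16) × 16 = 272 mm².
0.6 F_u A_nv = 311.3 kN; 0.6 F_y A_gv = 426 kN → shear rupture governs the shear term.
R_n = 311.3 + 1.0 × 470 × 272 / 1000 = 439.2 kN.
Design strength φR_n = 0.75 × 439.2 = 329 kN.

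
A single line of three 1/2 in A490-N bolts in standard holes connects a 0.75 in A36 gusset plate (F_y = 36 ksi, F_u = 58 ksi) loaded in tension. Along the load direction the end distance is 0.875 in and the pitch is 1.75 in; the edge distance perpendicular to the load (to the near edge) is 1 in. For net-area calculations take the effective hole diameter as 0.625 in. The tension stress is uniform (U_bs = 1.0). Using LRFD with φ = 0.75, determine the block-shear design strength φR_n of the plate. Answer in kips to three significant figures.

75.6 kips

Shear plane L_v = 0.875 + 2·1.75 = 4.375 in; A_gv = 4.375 × 0.75 = 3.281 in².
A_nv = (4.375 − 2.5·0.625) × 0.75 = 2.109 in².
A_nt = (1 − 0.5·0.625) × 0.75 = 0.5156 in².
0.6 F_u A_nv = 73.41 kips; 0.6 F_y A_gv = 70.88 kips → shear yielding governs the shear term.
R_n = 70.88 + 1.0 × 58 × 0.5156 = 100.8 kips.
Design strength φR_n = 0.75 × 100.8 = 75.6 kips.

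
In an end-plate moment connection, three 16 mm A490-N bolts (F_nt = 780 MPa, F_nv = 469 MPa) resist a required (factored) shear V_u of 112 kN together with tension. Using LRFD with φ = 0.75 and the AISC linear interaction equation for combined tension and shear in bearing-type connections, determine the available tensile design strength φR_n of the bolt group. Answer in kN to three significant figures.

272 kN

A_b = π·16²/4 = 201.1 mm²; f_rv = 112 × 1000 / (3 × 201.1) = 185.7 MPa.
F'_nt = 1.3 F_nt − (F_nt / φF_nv) f_rv = 1.3·780 − (780/(0.75·469))·185.7 = 602.3 MPa, capped at F_nt → F'_nt = 602.3 MPa.
R_n = F'_nt · A_b · n = 602.3 × 201.1 × 3 / 1000 = 363.3 kN.
Design strength φR_n = 0.75 × 363.3 = 272 kN.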